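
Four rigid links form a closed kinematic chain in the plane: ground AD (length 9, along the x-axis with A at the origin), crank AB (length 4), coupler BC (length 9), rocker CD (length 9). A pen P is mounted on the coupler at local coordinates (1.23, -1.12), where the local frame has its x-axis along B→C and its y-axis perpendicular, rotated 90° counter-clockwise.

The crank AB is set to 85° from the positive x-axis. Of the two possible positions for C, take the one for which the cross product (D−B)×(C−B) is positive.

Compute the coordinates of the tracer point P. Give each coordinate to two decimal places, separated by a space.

A=(0,0), D=(9.00,0)
B = A + 4.00·(cos85°, sin85°) = (0.3486, 3.9848)
|BD| = 9.5250
circle(B,9.00) ∩ circle(D,9.00): a=4.7625, h=7.6367
  candidates: C₊=(7.8691,8.9287) cross=72.739; C₋=(1.4795,-4.9439) cross=-72.739
  mode + wants cross > 0 → take C=(7.8691,8.9287) (cross=72.739)
ex = (C−B)/|BC| = (0.8356,0.5493); ey = (-0.5493,0.8356)
P = B + 1.23·ex + -1.12·ey = (1.9917,3.7246)

1.99 3.72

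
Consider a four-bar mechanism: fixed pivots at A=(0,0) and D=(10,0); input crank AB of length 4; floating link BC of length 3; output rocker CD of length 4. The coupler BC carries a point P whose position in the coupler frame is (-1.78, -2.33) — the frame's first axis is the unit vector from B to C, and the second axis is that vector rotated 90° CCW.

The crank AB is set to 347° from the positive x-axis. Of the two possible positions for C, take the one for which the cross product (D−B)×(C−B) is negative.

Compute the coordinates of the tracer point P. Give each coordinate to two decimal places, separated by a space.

1.31 -2.28

A=(0,0), D=(10.00,0)
B = A + 4.00·(cos347°, sin347°) = (3.8975, -0.8998)
|BD| = 6.1685
circle(B,3.00) ∩ circle(D,4.00): a=2.5169, h=1.6326
  candidates: C₊=(6.1493,1.0825) cross=10.071; C₋=(6.6256,-2.1478) cross=-10.071
  mode - wants cross < 0 → take C=(6.6256,-2.1478) (cross=-10.071)
ex = (C−B)/|BC| = (0.9094,-0.4160); ey = (0.4160,0.9094)
P = B + -1.78·ex + -2.33·ey = (1.3095,-2.2781)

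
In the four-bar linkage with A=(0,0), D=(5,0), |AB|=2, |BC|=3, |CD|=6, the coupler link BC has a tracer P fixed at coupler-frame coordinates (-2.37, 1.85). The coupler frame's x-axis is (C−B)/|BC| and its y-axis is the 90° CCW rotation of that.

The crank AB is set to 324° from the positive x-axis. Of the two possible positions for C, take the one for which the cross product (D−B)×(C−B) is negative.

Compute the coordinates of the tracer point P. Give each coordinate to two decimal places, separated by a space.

A=(0,0), D=(5.00,0)
B = A + 2.00·(cos324°, sin324°) = (1.6180, -1.1756)
|BD| = 3.5805
circle(B,3.00) ∩ circle(D,6.00): a=-1.9802, h=2.2536
  candidates: C₊=(-0.9923,0.3029) cross=8.069; C₋=(0.4875,-3.9544) cross=-8.069
  mode - wants cross < 0 → take C=(0.4875,-3.9544) (cross=-8.069)
ex = (C−B)/|BC| = (-0.3768,-0.9263); ey = (0.9263,-0.3768)
P = B + -2.37·ex + 1.85·ey = (4.2248,0.3225)

4.22 0.32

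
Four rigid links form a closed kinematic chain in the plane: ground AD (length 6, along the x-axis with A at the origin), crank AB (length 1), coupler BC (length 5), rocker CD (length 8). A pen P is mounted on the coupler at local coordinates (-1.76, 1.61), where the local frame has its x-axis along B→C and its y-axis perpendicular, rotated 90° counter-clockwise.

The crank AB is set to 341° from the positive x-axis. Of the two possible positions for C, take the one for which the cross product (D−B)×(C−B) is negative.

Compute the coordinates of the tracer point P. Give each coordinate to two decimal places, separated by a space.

A=(0,0), D=(6.00,0)
B = A + 1.00·(cos341°, sin341°) = (0.9455, -0.3256)
|BD| = 5.0650
circle(B,5.00) ∩ circle(D,8.00): a=-1.3175, h=4.8233
  candidates: C₊=(-0.6793,4.4031) cross=24.430; C₋=(-0.0592,-5.2236) cross=-24.430
  mode - wants cross < 0 → take C=(-0.0592,-5.2236) (cross=-24.430)
ex = (C−B)/|BC| = (-0.2009,-0.9796); ey = (0.9796,-0.2009)
P = B + -1.76·ex + 1.61·ey = (2.8763,1.0750)

2.88 1.08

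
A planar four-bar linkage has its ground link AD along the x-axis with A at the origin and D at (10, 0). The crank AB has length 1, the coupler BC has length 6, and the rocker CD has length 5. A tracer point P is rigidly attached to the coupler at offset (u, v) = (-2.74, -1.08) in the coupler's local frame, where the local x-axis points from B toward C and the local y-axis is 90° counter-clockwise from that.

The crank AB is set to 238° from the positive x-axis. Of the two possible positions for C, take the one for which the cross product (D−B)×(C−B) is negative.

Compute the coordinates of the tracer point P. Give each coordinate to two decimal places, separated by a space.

A=(0,0), D=(10.00,0)
B = A + 1.00·(cos238°, sin238°) = (-0.5299, -0.8480)
|BD| = 10.5640
circle(B,6.00) ∩ circle(D,5.00): a=5.8026, h=1.5262
  candidates: C₊=(5.1315,1.1391) cross=16.123; C₋=(5.3765,-1.9035) cross=-16.123
  mode - wants cross < 0 → take C=(5.3765,-1.9035) (cross=-16.123)
ex = (C−B)/|BC| = (0.9844,-0.1759); ey = (0.1759,0.9844)
P = B + -2.74·ex + -1.08·ey = (-3.4172,-1.4292)

-3.42 -1.43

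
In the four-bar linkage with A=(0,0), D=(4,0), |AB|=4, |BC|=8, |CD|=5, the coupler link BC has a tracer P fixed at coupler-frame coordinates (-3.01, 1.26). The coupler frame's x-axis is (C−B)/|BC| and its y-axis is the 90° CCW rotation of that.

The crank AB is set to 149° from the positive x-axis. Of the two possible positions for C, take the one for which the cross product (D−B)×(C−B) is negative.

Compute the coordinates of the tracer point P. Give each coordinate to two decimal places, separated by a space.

A=(0,0), D=(4.00,0)
B = A + 4.00·(cos149°, sin149°) = (-3.4287, 2.0602)
|BD| = 7.7090
circle(B,8.00) ∩ circle(D,5.00): a=6.3840, h=4.8212
  candidates: C₊=(4.0116,5.0000) cross=37.167; C₋=(1.4347,-4.2918) cross=-37.167
  mode - wants cross < 0 → take C=(1.4347,-4.2918) (cross=-37.167)
ex = (C−B)/|BC| = (0.6079,-0.7940); ey = (0.7940,0.6079)
P = B + -3.01·ex + 1.26·ey = (-4.2581,5.2161)

-4.26 5.22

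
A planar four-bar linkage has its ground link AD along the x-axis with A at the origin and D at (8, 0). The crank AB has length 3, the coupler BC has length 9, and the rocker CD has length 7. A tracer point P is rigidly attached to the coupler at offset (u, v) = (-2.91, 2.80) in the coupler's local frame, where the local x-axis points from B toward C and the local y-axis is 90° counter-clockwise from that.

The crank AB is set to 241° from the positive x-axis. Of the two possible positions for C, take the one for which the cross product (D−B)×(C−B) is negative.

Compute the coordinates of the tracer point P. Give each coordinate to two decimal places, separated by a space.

A=(0,0), D=(8.00,0)
B = A + 3.00·(cos241°, sin241°) = (-1.4544, -2.6239)
|BD| = 9.8118
circle(B,9.00) ∩ circle(D,7.00): a=6.5366, h=6.1865
  candidates: C₊=(3.1897,5.0854) cross=60.701; C₋=(6.4985,-6.8371) cross=-60.701
  mode - wants cross < 0 → take C=(6.4985,-6.8371) (cross=-60.701)
ex = (C−B)/|BC| = (0.8837,-0.4681); ey = (0.4681,0.8837)
P = B + -2.91·ex + 2.80·ey = (-2.7151,1.2127)

-2.72 1.21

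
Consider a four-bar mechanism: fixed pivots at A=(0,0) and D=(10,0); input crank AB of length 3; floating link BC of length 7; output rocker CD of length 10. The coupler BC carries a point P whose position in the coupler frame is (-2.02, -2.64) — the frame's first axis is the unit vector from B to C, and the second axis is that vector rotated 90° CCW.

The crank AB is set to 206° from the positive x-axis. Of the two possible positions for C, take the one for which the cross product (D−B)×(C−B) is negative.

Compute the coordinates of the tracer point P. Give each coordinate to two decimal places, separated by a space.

A=(0,0), D=(10.00,0)
B = A + 3.00·(cos206°, sin206°) = (-2.6964, -1.3151)
|BD| = 12.7643
circle(B,7.00) ∩ circle(D,10.00): a=4.3844, h=5.4568
  candidates: C₊=(1.1025,4.5644) cross=69.653; C₋=(2.2269,-6.2912) cross=-69.653
  mode - wants cross < 0 → take C=(2.2269,-6.2912) (cross=-69.653)
ex = (C−B)/|BC| = (0.7033,-0.7109); ey = (0.7109,0.7033)
P = B + -2.02·ex + -2.64·ey = (-5.9938,-1.7359)

-5.99 -1.74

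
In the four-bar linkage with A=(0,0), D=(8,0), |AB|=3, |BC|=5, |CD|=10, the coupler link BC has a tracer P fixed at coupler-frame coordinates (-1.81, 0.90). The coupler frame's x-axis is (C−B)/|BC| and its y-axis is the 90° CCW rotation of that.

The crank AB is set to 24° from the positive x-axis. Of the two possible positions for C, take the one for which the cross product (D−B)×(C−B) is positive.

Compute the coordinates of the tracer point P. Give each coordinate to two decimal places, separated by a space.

A=(0,0), D=(8.00,0)
B = A + 3.00·(cos24°, sin24°) = (2.7406, 1.2202)
|BD| = 5.3991
circle(B,5.00) ∩ circle(D,10.00): a=-4.2461, h=2.6401
  candidates: C₊=(-0.7989,4.7517) cross=14.254; C₋=(-1.9923,-0.3920) cross=-14.254
  mode + wants cross > 0 → take C=(-0.7989,4.7517) (cross=14.254)
ex = (C−B)/|BC| = (-0.7079,0.7063); ey = (-0.7063,-0.7079)
P = B + -1.81·ex + 0.90·ey = (3.3863,-0.6953)

3.39 -0.70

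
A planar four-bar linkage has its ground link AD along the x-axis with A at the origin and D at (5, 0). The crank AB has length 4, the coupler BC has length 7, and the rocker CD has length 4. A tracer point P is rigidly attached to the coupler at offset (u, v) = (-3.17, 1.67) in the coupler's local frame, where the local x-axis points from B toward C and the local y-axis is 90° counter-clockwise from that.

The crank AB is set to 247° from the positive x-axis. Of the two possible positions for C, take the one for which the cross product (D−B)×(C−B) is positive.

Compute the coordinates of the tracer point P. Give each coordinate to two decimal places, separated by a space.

A=(0,0), D=(5.00,0)
B = A + 4.00·(cos247°, sin247°) = (-1.5629, -3.6820)
|BD| = 7.5252
circle(B,7.00) ∩ circle(D,4.00): a=5.9552, h=3.6790
  candidates: C₊=(1.8307,2.4404) cross=27.685; C₋=(5.4309,-3.9767) cross=-27.685
  mode + wants cross > 0 → take C=(1.8307,2.4404) (cross=27.685)
ex = (C−B)/|BC| = (0.4848,0.8746); ey = (-0.8746,0.4848)
P = B + -3.17·ex + 1.67·ey = (-4.5604,-5.6450)

-4.56 -5.64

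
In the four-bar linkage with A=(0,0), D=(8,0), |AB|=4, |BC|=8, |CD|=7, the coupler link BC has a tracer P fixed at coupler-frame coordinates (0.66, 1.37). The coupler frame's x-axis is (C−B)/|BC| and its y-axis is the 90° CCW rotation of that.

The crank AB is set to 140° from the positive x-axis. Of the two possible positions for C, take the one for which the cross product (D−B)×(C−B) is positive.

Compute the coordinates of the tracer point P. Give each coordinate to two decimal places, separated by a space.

A=(0,0), D=(8.00,0)
B = A + 4.00·(cos140°, sin140°) = (-3.0642, 2.5712)
|BD| = 11.3590
circle(B,8.00) ∩ circle(D,7.00): a=6.3398, h=4.8793
  candidates: C₊=(4.2155,5.8888) cross=55.424; C₋=(2.0066,-3.6165) cross=-55.424
  mode + wants cross > 0 → take C=(4.2155,5.8888) (cross=55.424)
ex = (C−B)/|BC| = (0.9100,0.4147); ey = (-0.4147,0.9100)
P = B + 0.66·ex + 1.37·ey = (-3.0317,4.0915)

-3.03 4.09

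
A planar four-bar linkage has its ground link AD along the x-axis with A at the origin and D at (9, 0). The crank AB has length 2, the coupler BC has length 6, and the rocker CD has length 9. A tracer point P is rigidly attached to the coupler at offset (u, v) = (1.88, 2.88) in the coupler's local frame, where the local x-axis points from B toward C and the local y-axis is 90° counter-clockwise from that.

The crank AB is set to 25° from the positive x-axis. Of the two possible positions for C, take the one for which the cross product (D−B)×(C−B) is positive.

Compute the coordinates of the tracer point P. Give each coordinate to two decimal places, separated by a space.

-0.63 3.26

A=(0,0), D=(9.00,0)
B = A + 2.00·(cos25°, sin25°) = (1.8126, 0.8452)
|BD| = 7.2369
circle(B,6.00) ∩ circle(D,9.00): a=0.5094, h=5.9783
  candidates: C₊=(3.0168,6.7232) cross=43.265; C₋=(1.6203,-5.1517) cross=-43.265
  mode + wants cross > 0 → take C=(3.0168,6.7232) (cross=43.265)
ex = (C−B)/|BC| = (0.2007,0.9797); ey = (-0.9797,0.2007)
P = B + 1.88·ex + 2.88·ey = (-0.6315,3.2650)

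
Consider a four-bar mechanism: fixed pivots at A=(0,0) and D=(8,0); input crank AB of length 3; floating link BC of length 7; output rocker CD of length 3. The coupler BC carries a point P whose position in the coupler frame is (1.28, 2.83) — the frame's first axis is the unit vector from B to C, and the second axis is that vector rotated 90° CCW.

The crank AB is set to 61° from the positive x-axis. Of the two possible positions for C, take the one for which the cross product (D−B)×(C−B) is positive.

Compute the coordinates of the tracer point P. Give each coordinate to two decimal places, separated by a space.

2.59 5.51

A=(0,0), D=(8.00,0)
B = A + 3.00·(cos61°, sin61°) = (1.4544, 2.6239)
|BD| = 7.0519
circle(B,7.00) ∩ circle(D,3.00): a=6.3621, h=2.9196
  candidates: C₊=(8.4460,2.9667) cross=20.589; C₋=(6.2734,-2.4533) cross=-20.589
  mode + wants cross > 0 → take C=(8.4460,2.9667) (cross=20.589)
ex = (C−B)/|BC| = (0.9988,0.0490); ey = (-0.0490,0.9988)
P = B + 1.28·ex + 2.83·ey = (2.5943,5.5131)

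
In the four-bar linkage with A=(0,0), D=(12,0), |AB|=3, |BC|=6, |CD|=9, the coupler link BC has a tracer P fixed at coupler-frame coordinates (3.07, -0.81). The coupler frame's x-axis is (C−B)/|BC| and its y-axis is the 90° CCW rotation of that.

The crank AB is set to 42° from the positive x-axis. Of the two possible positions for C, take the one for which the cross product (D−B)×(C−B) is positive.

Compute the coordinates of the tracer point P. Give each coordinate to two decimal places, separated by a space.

4.78 3.90

A=(0,0), D=(12.00,0)
B = A + 3.00·(cos42°, sin42°) = (2.2294, 2.0074)
|BD| = 9.9746
circle(B,6.00) ∩ circle(D,9.00): a=2.7316, h=5.3421
  candidates: C₊=(5.9803,6.6905) cross=53.286; C₋=(3.8300,-3.7752) cross=-53.286
  mode + wants cross > 0 → take C=(5.9803,6.6905) (cross=53.286)
ex = (C−B)/|BC| = (0.6251,0.7805); ey = (-0.7805,0.6251)
P = B + 3.07·ex + -0.81·ey = (4.7808,3.8972)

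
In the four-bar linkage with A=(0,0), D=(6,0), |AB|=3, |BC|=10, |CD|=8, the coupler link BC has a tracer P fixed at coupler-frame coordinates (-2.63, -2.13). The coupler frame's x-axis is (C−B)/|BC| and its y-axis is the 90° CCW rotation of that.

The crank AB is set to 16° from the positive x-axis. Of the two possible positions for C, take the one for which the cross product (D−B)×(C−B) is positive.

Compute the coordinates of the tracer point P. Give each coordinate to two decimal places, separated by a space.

A=(0,0), D=(6.00,0)
B = A + 3.00·(cos16°, sin16°) = (2.8838, 0.8269)
|BD| = 3.2241
circle(B,10.00) ∩ circle(D,8.00): a=7.1950, h=6.9449
  candidates: C₊=(11.6194,5.6941) cross=22.391; C₋=(8.0569,-7.7310) cross=-22.391
  mode + wants cross > 0 → take C=(11.6194,5.6941) (cross=22.391)
ex = (C−B)/|BC| = (0.8736,0.4867); ey = (-0.4867,0.8736)
P = B + -2.63·ex + -2.13·ey = (1.6230,-2.3138)

1.62 -2.31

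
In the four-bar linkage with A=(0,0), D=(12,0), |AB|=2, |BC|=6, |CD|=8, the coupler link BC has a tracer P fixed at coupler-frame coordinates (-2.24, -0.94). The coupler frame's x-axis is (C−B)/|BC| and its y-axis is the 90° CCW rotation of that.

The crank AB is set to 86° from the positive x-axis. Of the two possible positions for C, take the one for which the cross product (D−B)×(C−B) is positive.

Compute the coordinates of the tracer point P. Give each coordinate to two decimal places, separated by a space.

-1.44 0.15

A=(0,0), D=(12.00,0)
B = A + 2.00·(cos86°, sin86°) = (0.1395, 1.9951)
|BD| = 12.0271
circle(B,6.00) ∩ circle(D,8.00): a=4.8495, h=3.5330
  candidates: C₊=(5.5079,4.6747) cross=42.492; C₋=(4.3358,-2.2934) cross=-42.492
  mode + wants cross > 0 → take C=(5.5079,4.6747) (cross=42.492)
ex = (C−B)/|BC| = (0.8947,0.4466); ey = (-0.4466,0.8947)
P = B + -2.24·ex + -0.94·ey = (-1.4449,0.1537)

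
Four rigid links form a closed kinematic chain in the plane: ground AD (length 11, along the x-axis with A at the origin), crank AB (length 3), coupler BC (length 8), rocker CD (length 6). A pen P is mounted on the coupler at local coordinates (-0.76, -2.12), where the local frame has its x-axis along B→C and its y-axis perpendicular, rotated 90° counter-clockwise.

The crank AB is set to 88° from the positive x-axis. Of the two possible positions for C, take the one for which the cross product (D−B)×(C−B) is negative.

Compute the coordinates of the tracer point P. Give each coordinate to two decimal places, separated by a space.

-1.95 2.07

A=(0,0), D=(11.00,0)
B = A + 3.00·(cos88°, sin88°) = (0.1047, 2.9982)
|BD| = 11.3003
circle(B,8.00) ∩ circle(D,6.00): a=6.8891, h=4.0671
  candidates: C₊=(7.8259,5.0917) cross=45.959; C₋=(5.6678,-2.7509) cross=-45.959
  mode - wants cross < 0 → take C=(5.6678,-2.7509) (cross=-45.959)
ex = (C−B)/|BC| = (0.6954,-0.7186); ey = (0.7186,0.6954)
P = B + -0.76·ex + -2.12·ey = (-1.9473,2.0701)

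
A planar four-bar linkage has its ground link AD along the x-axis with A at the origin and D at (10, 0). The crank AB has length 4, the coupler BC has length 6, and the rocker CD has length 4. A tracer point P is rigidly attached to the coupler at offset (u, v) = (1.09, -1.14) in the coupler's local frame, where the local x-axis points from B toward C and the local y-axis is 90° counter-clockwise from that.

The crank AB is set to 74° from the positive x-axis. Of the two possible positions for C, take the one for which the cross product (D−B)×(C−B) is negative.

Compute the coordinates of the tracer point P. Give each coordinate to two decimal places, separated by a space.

1.34 2.29

A=(0,0), D=(10.00,0)
B = A + 4.00·(cos74°, sin74°) = (1.1025, 3.8450)
|BD| = 9.6927
circle(B,6.00) ∩ circle(D,4.00): a=5.8781, h=1.2035
  candidates: C₊=(6.9757,2.6180) cross=11.665; C₋=(6.0209,0.4085) cross=-11.665
  mode - wants cross < 0 → take C=(6.0209,0.4085) (cross=-11.665)
ex = (C−B)/|BC| = (0.8197,-0.5728); ey = (0.5728,0.8197)
P = B + 1.09·ex + -1.14·ey = (1.3431,2.2863)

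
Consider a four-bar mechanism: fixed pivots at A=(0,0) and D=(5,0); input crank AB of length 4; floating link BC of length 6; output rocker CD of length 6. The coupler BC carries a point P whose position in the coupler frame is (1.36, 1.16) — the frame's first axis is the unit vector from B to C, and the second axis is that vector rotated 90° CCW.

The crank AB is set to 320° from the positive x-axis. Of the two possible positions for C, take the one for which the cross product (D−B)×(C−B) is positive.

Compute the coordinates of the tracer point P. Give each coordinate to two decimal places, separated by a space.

1.32 -2.20

A=(0,0), D=(5.00,0)
B = A + 4.00·(cos320°, sin320°) = (3.0642, -2.5712)
|BD| = 3.2184
circle(B,6.00) ∩ circle(D,6.00): a=1.6092, h=5.7802
  candidates: C₊=(-0.5856,2.1911) cross=18.603; C₋=(8.6498,-4.7622) cross=-18.603
  mode + wants cross > 0 → take C=(-0.5856,2.1911) (cross=18.603)
ex = (C−B)/|BC| = (-0.6083,0.7937); ey = (-0.7937,-0.6083)
P = B + 1.36·ex + 1.16·ey = (1.3162,-2.1973)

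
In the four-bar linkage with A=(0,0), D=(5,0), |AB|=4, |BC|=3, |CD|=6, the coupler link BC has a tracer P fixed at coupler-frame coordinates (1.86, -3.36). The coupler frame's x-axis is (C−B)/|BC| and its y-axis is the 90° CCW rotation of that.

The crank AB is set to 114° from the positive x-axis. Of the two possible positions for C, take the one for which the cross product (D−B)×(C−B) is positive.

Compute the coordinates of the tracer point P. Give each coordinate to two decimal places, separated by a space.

1.24 1.10

A=(0,0), D=(5.00,0)
B = A + 4.00·(cos114°, sin114°) = (-1.6269, 3.6542)
|BD| = 7.5677
circle(B,3.00) ∩ circle(D,6.00): a=1.9999, h=2.2361
  candidates: C₊=(1.2041,4.6467) cross=16.922; C₋=(-0.9554,0.7303) cross=-16.922
  mode + wants cross > 0 → take C=(1.2041,4.6467) (cross=16.922)
ex = (C−B)/|BC| = (0.9437,0.3308); ey = (-0.3308,0.9437)
P = B + 1.86·ex + -3.36·ey = (1.2399,1.0987)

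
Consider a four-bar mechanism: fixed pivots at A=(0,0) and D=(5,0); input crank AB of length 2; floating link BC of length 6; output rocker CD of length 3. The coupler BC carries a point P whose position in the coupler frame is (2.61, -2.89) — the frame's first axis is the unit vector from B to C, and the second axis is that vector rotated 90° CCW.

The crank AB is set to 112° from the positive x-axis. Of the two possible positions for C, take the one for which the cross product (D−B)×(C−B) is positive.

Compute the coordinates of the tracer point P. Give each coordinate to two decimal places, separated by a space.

2.36 -0.49

A=(0,0), D=(5.00,0)
B = A + 2.00·(cos112°, sin112°) = (-0.7492, 1.8544)
|BD| = 6.0409
circle(B,6.00) ∩ circle(D,3.00): a=5.2552, h=2.8953
  candidates: C₊=(5.1410,2.9967) cross=17.490; C₋=(3.3635,-2.5143) cross=-17.490
  mode + wants cross > 0 → take C=(5.1410,2.9967) (cross=17.490)
ex = (C−B)/|BC| = (0.9817,0.1904); ey = (-0.1904,0.9817)
P = B + 2.61·ex + -2.89·ey = (2.3633,-0.4859)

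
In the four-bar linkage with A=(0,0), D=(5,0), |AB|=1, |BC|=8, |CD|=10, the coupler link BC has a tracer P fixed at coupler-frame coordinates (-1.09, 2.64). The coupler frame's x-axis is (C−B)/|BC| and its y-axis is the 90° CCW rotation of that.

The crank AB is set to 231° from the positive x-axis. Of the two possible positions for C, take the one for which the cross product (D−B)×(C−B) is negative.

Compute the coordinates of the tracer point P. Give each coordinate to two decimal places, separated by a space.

A=(0,0), D=(5.00,0)
B = A + 1.00·(cos231°, sin231°) = (-0.6293, -0.7771)
|BD| = 5.6827
circle(B,8.00) ∩ circle(D,10.00): a=-0.3261, h=7.9933
  candidates: C₊=(-2.0455,7.0965) cross=45.424; C₋=(0.1407,-8.7400) cross=-45.424
  mode - wants cross < 0 → take C=(0.1407,-8.7400) (cross=-45.424)
ex = (C−B)/|BC| = (0.0963,-0.9954); ey = (0.9954,0.0963)
P = B + -1.09·ex + 2.64·ey = (1.8935,0.5619)

1.89 0.56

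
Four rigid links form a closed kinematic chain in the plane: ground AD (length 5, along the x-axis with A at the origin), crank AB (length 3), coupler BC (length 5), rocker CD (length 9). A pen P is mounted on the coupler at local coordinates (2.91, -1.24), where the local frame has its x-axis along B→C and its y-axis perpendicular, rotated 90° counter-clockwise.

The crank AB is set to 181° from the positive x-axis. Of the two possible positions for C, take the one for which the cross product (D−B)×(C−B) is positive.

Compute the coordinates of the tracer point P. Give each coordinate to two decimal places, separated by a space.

A=(0,0), D=(5.00,0)
B = A + 3.00·(cos181°, sin181°) = (-2.9995, -0.0524)
|BD| = 7.9997
circle(B,5.00) ∩ circle(D,9.00): a=0.4997, h=4.9750
  candidates: C₊=(-2.5324,4.9258) cross=39.798; C₋=(-2.4673,-5.0239) cross=-39.798
  mode + wants cross > 0 → take C=(-2.5324,4.9258) (cross=39.798)
ex = (C−B)/|BC| = (0.0934,0.9956); ey = (-0.9956,0.0934)
P = B + 2.91·ex + -1.24·ey = (-1.4931,2.7291)

-1.49 2.73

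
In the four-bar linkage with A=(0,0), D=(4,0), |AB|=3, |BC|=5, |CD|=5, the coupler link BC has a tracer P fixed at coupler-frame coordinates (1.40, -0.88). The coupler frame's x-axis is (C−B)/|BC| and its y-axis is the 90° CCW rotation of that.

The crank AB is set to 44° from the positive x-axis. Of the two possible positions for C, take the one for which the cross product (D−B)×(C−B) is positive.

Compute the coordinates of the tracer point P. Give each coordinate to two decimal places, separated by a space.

3.80 1.89

A=(0,0), D=(4.00,0)
B = A + 3.00·(cos44°, sin44°) = (2.1580, 2.0840)
|BD| = 2.7813
circle(B,5.00) ∩ circle(D,5.00): a=1.3907, h=4.8027
  candidates: C₊=(6.6775,4.2227) cross=13.358; C₋=(-0.5195,-2.1387) cross=-13.358
  mode + wants cross > 0 → take C=(6.6775,4.2227) (cross=13.358)
ex = (C−B)/|BC| = (0.9039,0.4277); ey = (-0.4277,0.9039)
P = B + 1.40·ex + -0.88·ey = (3.7999,1.8874)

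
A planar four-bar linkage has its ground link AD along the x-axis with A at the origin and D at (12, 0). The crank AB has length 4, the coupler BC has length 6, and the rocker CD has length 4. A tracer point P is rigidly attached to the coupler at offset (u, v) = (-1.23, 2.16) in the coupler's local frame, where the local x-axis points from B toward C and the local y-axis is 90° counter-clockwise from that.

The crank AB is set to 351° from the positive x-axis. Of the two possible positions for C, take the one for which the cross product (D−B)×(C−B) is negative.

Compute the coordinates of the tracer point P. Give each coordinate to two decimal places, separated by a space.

3.71 1.85

A=(0,0), D=(12.00,0)
B = A + 4.00·(cos351°, sin351°) = (3.9508, -0.6257)
|BD| = 8.0735
circle(B,6.00) ∩ circle(D,4.00): a=5.2754, h=2.8584
  candidates: C₊=(8.9887,2.6329) cross=23.077; C₋=(9.4318,-3.0667) cross=-23.077
  mode - wants cross < 0 → take C=(9.4318,-3.0667) (cross=-23.077)
ex = (C−B)/|BC| = (0.9135,-0.4068); ey = (0.4068,0.9135)
P = B + -1.23·ex + 2.16·ey = (3.7059,1.8478)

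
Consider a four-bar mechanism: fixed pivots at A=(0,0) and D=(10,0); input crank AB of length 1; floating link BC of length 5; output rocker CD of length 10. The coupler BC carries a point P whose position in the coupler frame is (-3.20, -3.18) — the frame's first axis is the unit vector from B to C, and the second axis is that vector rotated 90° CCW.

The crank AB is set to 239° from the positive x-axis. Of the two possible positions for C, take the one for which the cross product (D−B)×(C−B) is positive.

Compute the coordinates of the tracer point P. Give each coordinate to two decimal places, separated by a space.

1.70 -4.79

A=(0,0), D=(10.00,0)
B = A + 1.00·(cos239°, sin239°) = (-0.5150, -0.8572)
|BD| = 10.5499
circle(B,5.00) ∩ circle(D,10.00): a=1.7204, h=4.6947
  candidates: C₊=(0.8183,3.9618) cross=49.529; C₋=(1.5811,-5.3966) cross=-49.529
  mode + wants cross > 0 → take C=(0.8183,3.9618) (cross=49.529)
ex = (C−B)/|BC| = (0.2667,0.9638); ey = (-0.9638,0.2667)
P = B + -3.20·ex + -3.18·ey = (1.6965,-4.7893)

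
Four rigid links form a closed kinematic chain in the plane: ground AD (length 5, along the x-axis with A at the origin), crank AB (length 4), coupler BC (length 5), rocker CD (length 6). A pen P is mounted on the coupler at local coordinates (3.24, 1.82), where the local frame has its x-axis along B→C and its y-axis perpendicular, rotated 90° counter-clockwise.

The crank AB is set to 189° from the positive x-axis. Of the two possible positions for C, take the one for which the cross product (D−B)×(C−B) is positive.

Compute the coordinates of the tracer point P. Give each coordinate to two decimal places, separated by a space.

-2.84 2.92

A=(0,0), D=(5.00,0)
B = A + 4.00·(cos189°, sin189°) = (-3.9508, -0.6257)
|BD| = 8.9726
circle(B,5.00) ∩ circle(D,6.00): a=3.8733, h=3.1619
  candidates: C₊=(-0.3074,2.7985) cross=28.370; C₋=(0.1336,-3.5098) cross=-28.370
  mode + wants cross > 0 → take C=(-0.3074,2.7985) (cross=28.370)
ex = (C−B)/|BC| = (0.7287,0.6849); ey = (-0.6849,0.7287)
P = B + 3.24·ex + 1.82·ey = (-2.8363,2.9194)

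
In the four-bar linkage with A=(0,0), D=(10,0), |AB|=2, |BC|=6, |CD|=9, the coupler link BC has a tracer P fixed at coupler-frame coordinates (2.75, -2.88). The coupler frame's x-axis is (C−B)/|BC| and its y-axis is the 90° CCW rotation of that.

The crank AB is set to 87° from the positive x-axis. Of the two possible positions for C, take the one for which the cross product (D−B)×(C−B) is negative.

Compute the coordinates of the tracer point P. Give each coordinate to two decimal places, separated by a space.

A=(0,0), D=(10.00,0)
B = A + 2.00·(cos87°, sin87°) = (0.1047, 1.9973)
|BD| = 10.0949
circle(B,6.00) ∩ circle(D,9.00): a=2.8186, h=5.2968
  candidates: C₊=(3.9155,6.6317) cross=53.470; C₋=(1.8196,-3.7524) cross=-53.470
  mode - wants cross < 0 → take C=(1.8196,-3.7524) (cross=-53.470)
ex = (C−B)/|BC| = (0.2858,-0.9583); ey = (0.9583,0.2858)
P = B + 2.75·ex + -2.88·ey = (-1.8692,-1.4612)

-1.87 -1.46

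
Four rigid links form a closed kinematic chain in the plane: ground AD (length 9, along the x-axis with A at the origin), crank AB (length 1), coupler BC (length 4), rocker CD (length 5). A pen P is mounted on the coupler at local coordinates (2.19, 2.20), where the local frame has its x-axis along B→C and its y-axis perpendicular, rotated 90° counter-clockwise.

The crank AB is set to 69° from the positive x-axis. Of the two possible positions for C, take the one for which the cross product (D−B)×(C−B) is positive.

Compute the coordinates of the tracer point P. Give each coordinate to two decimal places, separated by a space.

2.10 3.50

A=(0,0), D=(9.00,0)
B = A + 1.00·(cos69°, sin69°) = (0.3584, 0.9336)
|BD| = 8.6919
circle(B,4.00) ∩ circle(D,5.00): a=3.8282, h=1.1596
  candidates: C₊=(4.2890,1.6753) cross=10.079; C₋=(4.0399,-0.6305) cross=-10.079
  mode + wants cross > 0 → take C=(4.2890,1.6753) (cross=10.079)
ex = (C−B)/|BC| = (0.9827,0.1854); ey = (-0.1854,0.9827)
P = B + 2.19·ex + 2.20·ey = (2.1025,3.5015)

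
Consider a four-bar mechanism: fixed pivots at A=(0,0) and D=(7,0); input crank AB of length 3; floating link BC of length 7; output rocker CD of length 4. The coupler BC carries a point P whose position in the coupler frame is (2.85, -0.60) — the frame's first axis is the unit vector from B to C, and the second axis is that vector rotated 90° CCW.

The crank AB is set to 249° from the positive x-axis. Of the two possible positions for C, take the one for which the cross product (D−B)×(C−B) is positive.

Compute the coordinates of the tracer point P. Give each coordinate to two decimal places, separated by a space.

1.32 -1.14

A=(0,0), D=(7.00,0)
B = A + 3.00·(cos249°, sin249°) = (-1.0751, -2.8007)
|BD| = 8.5470
circle(B,7.00) ∩ circle(D,4.00): a=6.2040, h=3.2420
  candidates: C₊=(3.7240,2.2952) cross=27.709; C₋=(5.8487,-3.8307) cross=-27.709
  mode + wants cross > 0 → take C=(3.7240,2.2952) (cross=27.709)
ex = (C−B)/|BC| = (0.6856,0.7280); ey = (-0.7280,0.6856)
P = B + 2.85·ex + -0.60·ey = (1.3156,-1.1373)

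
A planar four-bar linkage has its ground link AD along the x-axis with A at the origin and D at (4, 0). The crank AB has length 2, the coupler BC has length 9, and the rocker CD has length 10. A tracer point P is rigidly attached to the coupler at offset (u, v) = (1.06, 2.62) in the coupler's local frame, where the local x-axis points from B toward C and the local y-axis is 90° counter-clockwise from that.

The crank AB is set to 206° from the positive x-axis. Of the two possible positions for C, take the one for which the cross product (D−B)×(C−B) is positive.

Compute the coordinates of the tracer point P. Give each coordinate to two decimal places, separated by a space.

-4.42 0.17

A=(0,0), D=(4.00,0)
B = A + 2.00·(cos206°, sin206°) = (-1.7976, -0.8767)
|BD| = 5.8635
circle(B,9.00) ∩ circle(D,10.00): a=1.3116, h=8.9039
  candidates: C₊=(-1.8321,8.1232) cross=52.208; C₋=(0.8306,-9.4845) cross=-52.208
  mode + wants cross > 0 → take C=(-1.8321,8.1232) (cross=52.208)
ex = (C−B)/|BC| = (-0.0038,1.0000); ey = (-1.0000,-0.0038)
P = B + 1.06·ex + 2.62·ey = (-4.4216,0.1732)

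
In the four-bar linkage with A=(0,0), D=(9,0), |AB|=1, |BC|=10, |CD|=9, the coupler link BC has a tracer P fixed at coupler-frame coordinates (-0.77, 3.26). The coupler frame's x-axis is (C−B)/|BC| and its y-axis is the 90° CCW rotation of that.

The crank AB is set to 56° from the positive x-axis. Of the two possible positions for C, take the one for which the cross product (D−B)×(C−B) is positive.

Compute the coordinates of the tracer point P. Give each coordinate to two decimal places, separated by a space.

-2.48 2.23

A=(0,0), D=(9.00,0)
B = A + 1.00·(cos56°, sin56°) = (0.5592, 0.8290)
|BD| = 8.4814
circle(B,10.00) ∩ circle(D,9.00): a=5.3608, h=8.4417
  candidates: C₊=(6.7195,8.7063) cross=71.597; C₋=(5.0692,-8.0962) cross=-71.597
  mode + wants cross > 0 → take C=(6.7195,8.7063) (cross=71.597)
ex = (C−B)/|BC| = (0.6160,0.7877); ey = (-0.7877,0.6160)
P = B + -0.77·ex + 3.26·ey = (-2.4831,2.2307)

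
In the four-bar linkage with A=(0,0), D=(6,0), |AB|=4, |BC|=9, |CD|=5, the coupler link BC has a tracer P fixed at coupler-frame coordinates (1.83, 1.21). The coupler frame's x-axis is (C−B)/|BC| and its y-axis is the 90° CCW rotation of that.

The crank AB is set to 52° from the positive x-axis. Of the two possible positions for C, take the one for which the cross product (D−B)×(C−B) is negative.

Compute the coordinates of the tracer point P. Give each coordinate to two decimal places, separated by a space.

A=(0,0), D=(6.00,0)
B = A + 4.00·(cos52°, sin52°) = (2.4626, 3.1520)
|BD| = 4.7380
circle(B,9.00) ∩ circle(D,5.00): a=8.2787, h=3.5303
  candidates: C₊=(10.9921,0.2802) cross=16.727; C₋=(6.2949,-4.9913) cross=-16.727
  mode - wants cross < 0 → take C=(6.2949,-4.9913) (cross=-16.727)
ex = (C−B)/|BC| = (0.4258,-0.9048); ey = (0.9048,0.4258)
P = B + 1.83·ex + 1.21·ey = (4.3367,2.0115)

4.34 2.01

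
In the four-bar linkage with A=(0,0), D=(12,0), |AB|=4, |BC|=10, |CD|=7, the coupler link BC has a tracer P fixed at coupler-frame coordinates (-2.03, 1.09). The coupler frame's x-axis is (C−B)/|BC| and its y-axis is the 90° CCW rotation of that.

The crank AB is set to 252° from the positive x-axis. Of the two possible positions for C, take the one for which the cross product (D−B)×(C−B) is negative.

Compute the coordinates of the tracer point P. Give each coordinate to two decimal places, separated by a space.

-2.97 -2.28

A=(0,0), D=(12.00,0)
B = A + 4.00·(cos252°, sin252°) = (-1.2361, -3.8042)
|BD| = 13.7719
circle(B,10.00) ∩ circle(D,7.00): a=8.7376, h=4.8637
  candidates: C₊=(5.8180,3.2838) cross=66.982; C₋=(8.5050,-6.0651) cross=-66.982
  mode - wants cross < 0 → take C=(8.5050,-6.0651) (cross=-66.982)
ex = (C−B)/|BC| = (0.9741,-0.2261); ey = (0.2261,0.9741)
P = B + -2.03·ex + 1.09·ey = (-2.9671,-2.2835)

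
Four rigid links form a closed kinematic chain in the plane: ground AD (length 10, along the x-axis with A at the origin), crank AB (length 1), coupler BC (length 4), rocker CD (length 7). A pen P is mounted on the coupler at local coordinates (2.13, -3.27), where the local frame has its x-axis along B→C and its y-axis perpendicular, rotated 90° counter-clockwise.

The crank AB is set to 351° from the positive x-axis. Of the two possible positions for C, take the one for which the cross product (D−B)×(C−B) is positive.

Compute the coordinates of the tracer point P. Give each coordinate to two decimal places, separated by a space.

A=(0,0), D=(10.00,0)
B = A + 1.00·(cos351°, sin351°) = (0.9877, -0.1564)
|BD| = 9.0137
circle(B,4.00) ∩ circle(D,7.00): a=2.6763, h=2.9728
  candidates: C₊=(3.6120,2.8624) cross=26.796; C₋=(3.7152,-3.0823) cross=-26.796
  mode + wants cross > 0 → take C=(3.6120,2.8624) (cross=26.796)
ex = (C−B)/|BC| = (0.6561,0.7547); ey = (-0.7547,0.6561)
P = B + 2.13·ex + -3.27·ey = (4.8530,-0.6943)

4.85 -0.69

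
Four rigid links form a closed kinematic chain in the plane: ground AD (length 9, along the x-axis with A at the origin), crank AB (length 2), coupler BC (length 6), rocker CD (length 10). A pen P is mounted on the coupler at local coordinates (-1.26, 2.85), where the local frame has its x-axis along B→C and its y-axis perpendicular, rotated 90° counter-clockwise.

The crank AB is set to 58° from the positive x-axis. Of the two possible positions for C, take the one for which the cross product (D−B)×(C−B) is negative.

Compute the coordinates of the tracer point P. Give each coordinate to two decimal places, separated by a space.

4.10 2.39

A=(0,0), D=(9.00,0)
B = A + 2.00·(cos58°, sin58°) = (1.0598, 1.6961)
|BD| = 8.1193
circle(B,6.00) ∩ circle(D,10.00): a=0.1184, h=5.9988
  candidates: C₊=(2.4288,7.5378) cross=48.706; C₋=(-0.0775,-4.1951) cross=-48.706
  mode - wants cross < 0 → take C=(-0.0775,-4.1951) (cross=-48.706)
ex = (C−B)/|BC| = (-0.1896,-0.9819); ey = (0.9819,-0.1896)
P = B + -1.26·ex + 2.85·ey = (4.0970,2.3930)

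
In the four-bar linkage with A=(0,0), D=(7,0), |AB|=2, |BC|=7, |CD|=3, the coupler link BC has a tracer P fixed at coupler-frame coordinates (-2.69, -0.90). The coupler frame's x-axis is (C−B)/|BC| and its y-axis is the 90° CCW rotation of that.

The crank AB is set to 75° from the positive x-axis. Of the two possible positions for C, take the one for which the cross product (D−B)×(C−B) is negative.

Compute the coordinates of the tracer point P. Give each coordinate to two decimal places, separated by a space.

-2.09 3.05

A=(0,0), D=(7.00,0)
B = A + 2.00·(cos75°, sin75°) = (0.5176, 1.9319)
|BD| = 6.7641
circle(B,7.00) ∩ circle(D,3.00): a=6.3388, h=2.9697
  candidates: C₊=(7.4406,2.9675) cross=20.087; C₋=(5.7443,-2.7246) cross=-20.087
  mode - wants cross < 0 → take C=(5.7443,-2.7246) (cross=-20.087)
ex = (C−B)/|BC| = (0.7467,-0.6652); ey = (0.6652,0.7467)
P = B + -2.69·ex + -0.90·ey = (-2.0896,3.0492)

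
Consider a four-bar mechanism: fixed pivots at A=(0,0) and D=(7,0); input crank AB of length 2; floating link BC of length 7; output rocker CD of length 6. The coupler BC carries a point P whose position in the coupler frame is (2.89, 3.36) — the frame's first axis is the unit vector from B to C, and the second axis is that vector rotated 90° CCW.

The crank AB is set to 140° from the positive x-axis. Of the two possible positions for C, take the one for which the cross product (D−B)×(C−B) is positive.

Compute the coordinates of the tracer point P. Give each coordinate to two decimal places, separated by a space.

-1.10 5.70

A=(0,0), D=(7.00,0)
B = A + 2.00·(cos140°, sin140°) = (-1.5321, 1.2856)
|BD| = 8.6284
circle(B,7.00) ∩ circle(D,6.00): a=5.0675, h=4.8291
  candidates: C₊=(4.1984,5.3057) cross=41.667; C₋=(2.7594,-4.2446) cross=-41.667
  mode + wants cross > 0 → take C=(4.1984,5.3057) (cross=41.667)
ex = (C−B)/|BC| = (0.8186,0.5743); ey = (-0.5743,0.8186)
P = B + 2.89·ex + 3.36·ey = (-1.0959,5.6960)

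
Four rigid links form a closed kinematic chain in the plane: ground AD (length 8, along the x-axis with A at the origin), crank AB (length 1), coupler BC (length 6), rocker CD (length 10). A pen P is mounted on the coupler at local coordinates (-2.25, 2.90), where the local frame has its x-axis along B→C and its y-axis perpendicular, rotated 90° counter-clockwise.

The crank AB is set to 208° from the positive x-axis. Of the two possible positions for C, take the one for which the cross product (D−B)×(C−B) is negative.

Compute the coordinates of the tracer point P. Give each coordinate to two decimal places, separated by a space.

A=(0,0), D=(8.00,0)
B = A + 1.00·(cos208°, sin208°) = (-0.8829, -0.4695)
|BD| = 8.8953
circle(B,6.00) ∩ circle(D,10.00): a=0.8503, h=5.9394
  candidates: C₊=(-0.3473,5.5066) cross=52.833; C₋=(0.2796,-6.3558) cross=-52.833
  mode - wants cross < 0 → take C=(0.2796,-6.3558) (cross=-52.833)
ex = (C−B)/|BC| = (0.1938,-0.9810); ey = (0.9810,0.1938)
P = B + -2.25·ex + 2.90·ey = (1.5261,2.2998)

1.53 2.30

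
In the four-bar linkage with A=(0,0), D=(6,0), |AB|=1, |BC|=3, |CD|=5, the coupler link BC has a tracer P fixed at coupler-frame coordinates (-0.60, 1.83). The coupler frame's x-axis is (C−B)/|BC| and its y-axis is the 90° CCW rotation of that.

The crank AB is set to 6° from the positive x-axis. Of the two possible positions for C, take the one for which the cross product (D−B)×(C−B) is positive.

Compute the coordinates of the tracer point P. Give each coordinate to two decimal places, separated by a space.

-0.93 0.12

A=(0,0), D=(6.00,0)
B = A + 1.00·(cos6°, sin6°) = (0.9945, 0.1045)
|BD| = 5.0066
circle(B,3.00) ∩ circle(D,5.00): a=0.9054, h=2.8601
  candidates: C₊=(1.9594,2.9451) cross=14.319; C₋=(1.8400,-2.7739) cross=-14.319
  mode + wants cross > 0 → take C=(1.9594,2.9451) (cross=14.319)
ex = (C−B)/|BC| = (0.3216,0.9469); ey = (-0.9469,0.3216)
P = B + -0.60·ex + 1.83·ey = (-0.9312,0.1250)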